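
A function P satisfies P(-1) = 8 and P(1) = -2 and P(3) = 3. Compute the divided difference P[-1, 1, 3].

P[-1,1] = (-2 - 8) / (1 - (-1)) = -5
P[1,3] = (3 - (-2)) / (3 - 1) = 5/2
P[-1,1,3] = (5/2 - (-5)) / (3 - (-1)) = 15/8

15/8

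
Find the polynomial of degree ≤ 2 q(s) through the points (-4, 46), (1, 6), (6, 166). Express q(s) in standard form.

Newton's divided differences:
q[-4,1] = (6 - 46) / (1 - (-4)) = -8
q[1,6] = (166 - 6) / (6 - 1) = 32
q[-4,1,6] = (32 - (-8)) / (6 - (-4)) = 4
q(s) = 46 + (-8)·(s + 4) + 4·(s + 4)(s - 1)
Expanding: q(s) = 4s^2 + 4s - 2

q(s) = 4s^2 + 4s - 2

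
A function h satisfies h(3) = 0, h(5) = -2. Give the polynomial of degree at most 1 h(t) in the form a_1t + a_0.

L_0(t) = (t - 5) / [-2] = -(1/2)t + 5/2
L_1(t) = (t - 3) / [2] = (1/2)t - 3/2
h(t) = 0·L_0 + (-2)·L_1
  0·L_0(t) = 0
  (-2)·L_1(t) = -t + 3
Adding term by term: -t + 3

h(t) = -t + 3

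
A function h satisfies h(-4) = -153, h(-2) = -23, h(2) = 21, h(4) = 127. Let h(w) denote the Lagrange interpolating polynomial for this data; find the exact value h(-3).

-69

Evaluate each Lagrange basis at w = -3:
L_0(-3) = (-1)·(-5)·(-7)/[(-2)·(-6)·(-8)] = 35/96
L_1(-3) = (1)·(-5)·(-7)/[(2)·(-4)·(-6)] = 35/48
L_2(-3) = (1)·(-1)·(-7)/[(6)·(4)·(-2)] = -7/48
L_3(-3) = (1)·(-1)·(-5)/[(8)·(6)·(2)] = 5/96
Sum: (-153)·(35/96) + (-23)·(35/48) + 21·(-7/48) + 127·(5/96) = -69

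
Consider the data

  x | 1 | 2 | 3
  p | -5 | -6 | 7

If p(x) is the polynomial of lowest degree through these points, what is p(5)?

75

Using Newton's divided-difference form:
p[1,2] = (-6 - (-5)) / (2 - 1) = -1
p[2,3] = (7 - (-6)) / (3 - 2) = 13
p[1,2,3] = (13 - (-1)) / (3 - 1) = 7
p(5) = -5 + (-1)·(4) + 7·(4)·(3) = 75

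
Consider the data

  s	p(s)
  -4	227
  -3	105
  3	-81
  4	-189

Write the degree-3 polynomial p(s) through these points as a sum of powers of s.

p(s) = -3s^3 + s^2 - 4s + 3

Build the Lagrange basis polynomials:
L_0(s) = (s + 3)(s - 3)(s - 4) / [-56] = -(1/56)s^3 + (1/14)s^2 + (9/56)s - 9/14
L_1(s) = (s + 4)(s - 3)(s - 4) / [42] = (1/42)s^3 - (1/14)s^2 - (8/21)s + 8/7
L_2(s) = (s + 4)(s + 3)(s - 4) / [-42] = -(1/42)s^3 - (1/14)s^2 + (8/21)s + 8/7
L_3(s) = (s + 4)(s + 3)(s - 3) / [56] = (1/56)s^3 + (1/14)s^2 - (9/56)s - 9/14
p(s) = 227·L_0 + 105·L_1 + (-81)·L_2 + (-189)·L_3
  227·L_0(s) = -(227/56)s^3 + (227/14)s^2 + (2043/56)s - 2043/14
  105·L_1(s) = (5/2)s^3 - (15/2)s^2 - 40s + 120
  (-81)·L_2(s) = (27/14)s^3 + (81/14)s^2 - (216/7)s - 648/7
  (-189)·L_3(s) = -(27/8)s^3 - (27/2)s^2 + (243/8)s + 243/2
Adding term by term: -3s^3 + s^2 - 4s + 3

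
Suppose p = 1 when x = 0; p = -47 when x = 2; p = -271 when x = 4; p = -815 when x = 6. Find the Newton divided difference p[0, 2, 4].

-22

p[0,2] = (-47 - 1) / (2 - 0) = -24
p[2,4] = (-271 - (-47)) / (4 - 2) = -112
p[0,2,4] = (-112 - (-24)) / (4 - 0) = -22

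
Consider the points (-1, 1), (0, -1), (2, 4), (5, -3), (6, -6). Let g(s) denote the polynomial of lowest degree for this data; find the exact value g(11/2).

Using Newton's divided-difference form:
g[-1,0] = (-1 - 1) / (0 - (-1)) = -2
g[0,2] = (4 - (-1)) / (2 - 0) = 5/2
g[2,5] = (-3 - 4) / (5 - 2) = -7/3
g[5,6] = (-6 - (-3)) / (6 - 5) = -3
g[-1,0,2] = (5/2 - (-2)) / (2 - (-1)) = 3/2
g[0,2,5] = (-7/3 - 5/2) / (5 - 0) = -29/30
g[2,5,6] = (-3 - (-7/3)) / (6 - 2) = -1/6
g[-1,0,2,5] = (-29/30 - 3/2) / (5 - (-1)) = -37/90
g[0,2,5,6] = (-1/6 - (-29/30)) / (6 - 0) = 2/15
g[-1,0,2,5,6] = (2/15 - (-37/90)) / (6 - (-1)) = 7/90
g(11/2) = 1 + (-2)·(13/2) + (3/2)·(13/2)·(11/2) + (-37/90)·(13/2)·(11/2)·(7/2) + (7/90)·(13/2)·(11/2)·(7/2)·(1/2) = -7127/1440

-7127/1440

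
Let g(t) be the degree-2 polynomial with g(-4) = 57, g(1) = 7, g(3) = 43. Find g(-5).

Evaluate each Lagrange basis at t = -5:
L_0(-5) = (-6)·(-8)/[(-5)·(-7)] = 48/35
L_1(-5) = (-1)·(-8)/[(5)·(-2)] = -4/5
L_2(-5) = (-1)·(-6)/[(7)·(2)] = 3/7
Sum: 57·(48/35) + 7·(-4/5) + 43·(3/7) = 91

91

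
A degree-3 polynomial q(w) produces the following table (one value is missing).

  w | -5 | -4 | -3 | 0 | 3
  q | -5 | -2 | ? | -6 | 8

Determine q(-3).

-253/140

The 4 known values determine q uniquely (degree ≤ 3).
L_0(-3) = (1)·(-3)·(-6)/[(-1)·(-5)·(-8)] = -9/20
L_1(-3) = (2)·(-3)·(-6)/[(1)·(-4)·(-7)] = 9/7
L_2(-3) = (2)·(1)·(-6)/[(5)·(4)·(-3)] = 1/5
L_3(-3) = (2)·(1)·(-3)/[(8)·(7)·(3)] = -1/28
Sum: (-5)·(-9/20) + (-2)·(9/7) + (-6)·(1/5) + 8·(-1/28) = -253/140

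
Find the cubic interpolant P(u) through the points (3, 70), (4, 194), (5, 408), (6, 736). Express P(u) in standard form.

P(u) = 4u^3 - 3u^2 - 3u - 2

Newton's divided differences:
P[3,4] = (194 - 70) / (4 - 3) = 124
P[4,5] = (408 - 194) / (5 - 4) = 214
P[5,6] = (736 - 408) / (6 - 5) = 328
P[3,4,5] = (214 - 124) / (5 - 3) = 45
P[4,5,6] = (328 - 214) / (6 - 4) = 57
P[3,4,5,6] = (57 - 45) / (6 - 3) = 4
P(u) = 70 + 124·(u - 3) + 45·(u - 3)(u - 4) + 4·(u - 3)(u - 4)(u - 5)
Expanding: P(u) = 4u^3 - 3u^2 - 3u - 2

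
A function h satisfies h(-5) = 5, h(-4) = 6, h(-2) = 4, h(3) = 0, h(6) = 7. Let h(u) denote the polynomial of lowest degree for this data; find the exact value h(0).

Evaluate each Lagrange basis at u = 0:
L_0(0) = (4)·(2)·(-3)·(-6)/[(-1)·(-3)·(-8)·(-11)] = 6/11
L_1(0) = (5)·(2)·(-3)·(-6)/[(1)·(-2)·(-7)·(-10)] = -9/7
L_2(0) = (5)·(4)·(-3)·(-6)/[(3)·(2)·(-5)·(-8)] = 3/2
L_3(0) = (5)·(4)·(2)·(-6)/[(8)·(7)·(5)·(-3)] = 2/7
L_4(0) = (5)·(4)·(2)·(-3)/[(11)·(10)·(8)·(3)] = -1/22
Sum: 5·(6/11) + 6·(-9/7) + 4·(3/2) + 0 + 7·(-1/22) = 107/154

107/154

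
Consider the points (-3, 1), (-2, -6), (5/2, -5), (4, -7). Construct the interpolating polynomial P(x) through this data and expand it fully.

Build the Lagrange basis polynomials:
L_0(x) = (x + 2)(x - 5/2)(x - 4) / [-77/2] = -(2/77)x^3 + (9/77)x^2 + (6/77)x - 40/77
L_1(x) = (x + 3)(x - 5/2)(x - 4) / [27] = (1/27)x^3 - (7/54)x^2 - (19/54)x + 10/9
L_2(x) = (x + 3)(x + 2)(x - 4) / [-297/8] = -(8/297)x^3 - (8/297)x^2 + (112/297)x + 64/99
L_3(x) = (x + 3)(x + 2)(x - 5/2) / [63] = (1/63)x^3 + (5/126)x^2 - (13/126)x - 5/21
P(x) = 1·L_0 + (-6)·L_1 + (-5)·L_2 + (-7)·L_3
  1·L_0(x) = -(2/77)x^3 + (9/77)x^2 + (6/77)x - 40/77
  (-6)·L_1(x) = -(2/9)x^3 + (7/9)x^2 + (19/9)x - 20/3
  (-5)·L_2(x) = (40/297)x^3 + (40/297)x^2 - (560/297)x - 320/99
  (-7)·L_3(x) = -(1/9)x^3 - (5/18)x^2 + (13/18)x + 5/3
Adding term by term: -(467/2079)x^3 + (3125/4158)x^2 + (4265/4158)x - 6065/693

P(x) = -(467/2079)x^3 + (3125/4158)x^2 + (4265/4158)x - 6065/693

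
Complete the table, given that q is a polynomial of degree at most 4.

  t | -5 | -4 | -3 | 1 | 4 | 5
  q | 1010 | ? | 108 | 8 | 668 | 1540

388

The 5 known values determine q uniquely (degree ≤ 4).
Evaluate each Lagrange basis at t = -4:
L_0(-4) = (-1)·(-5)·(-8)·(-9)/[(-2)·(-6)·(-9)·(-10)] = 1/3
L_1(-4) = (1)·(-5)·(-8)·(-9)/[(2)·(-4)·(-7)·(-8)] = 45/56
L_2(-4) = (1)·(-1)·(-8)·(-9)/[(6)·(4)·(-3)·(-4)] = -1/4
L_3(-4) = (1)·(-1)·(-5)·(-9)/[(9)·(7)·(3)·(-1)] = 5/21
L_4(-4) = (1)·(-1)·(-5)·(-8)/[(10)·(8)·(4)·(1)] = -1/8
Sum: 1010·(1/3) + 108·(45/56) + 8·(-1/4) + 668·(5/21) + 1540·(-1/8) = 388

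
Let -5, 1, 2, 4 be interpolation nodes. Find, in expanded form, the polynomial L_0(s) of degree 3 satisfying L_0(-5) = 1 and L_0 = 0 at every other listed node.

L_0(s) = -(1/378)s^3 + (1/54)s^2 - (1/27)s + 4/189

L_0(s) = (s - 1)(s - 2)(s - 4) / [(-6)·(-7)·(-9)]
       = (s^3 - 7s^2 + 14s - 8) / (-378)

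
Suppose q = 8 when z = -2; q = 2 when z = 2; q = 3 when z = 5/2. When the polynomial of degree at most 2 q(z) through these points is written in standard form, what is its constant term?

L_0(z) = (z - 2)(z - 5/2) / [18] = (1/18)z^2 - (1/4)z + 5/18
L_1(z) = (z + 2)(z - 5/2) / [-2] = -(1/2)z^2 + (1/4)z + 5/2
L_2(z) = (z + 2)(z - 2) / [9/4] = (4/9)z^2 - 16/9
q(z) = 8·L_0 + 2·L_1 + 3·L_2
Only the constant term is needed; take it from each L_i and combine:
8·(5/18) + 2·(5/2) + 3·(-16/9) = 17/9

17/9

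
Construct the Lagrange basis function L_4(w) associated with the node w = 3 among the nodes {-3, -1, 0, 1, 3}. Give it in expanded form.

L_4(w) = (w + 3)(w + 1)w(w - 1) / [(6)·(4)·(3)·(2)]
       = (w^4 + 3w^3 - w^2 - 3w) / (144)

L_4(w) = (1/144)w^4 + (1/48)w^3 - (1/144)w^2 - (1/48)w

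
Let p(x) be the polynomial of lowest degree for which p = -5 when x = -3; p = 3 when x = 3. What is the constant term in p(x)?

Build the Lagrange basis polynomials:
L_0(x) = (x - 3) / [-6] = -(1/6)x + 1/2
L_1(x) = (x + 3) / [6] = (1/6)x + 1/2
p(x) = (-5)·L_0 + 3·L_1
Only the constant term is needed; take it from each L_i and combine:
(-5)·(1/2) + 3·(1/2) = -1

-1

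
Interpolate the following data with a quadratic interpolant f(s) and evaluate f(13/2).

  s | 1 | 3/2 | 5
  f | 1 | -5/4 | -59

L_0(13/2) = (5)·(3/2)/[(-1/2)·(-4)] = 15/4
L_1(13/2) = (11/2)·(3/2)/[(1/2)·(-7/2)] = -33/7
L_2(13/2) = (11/2)·(5)/[(4)·(7/2)] = 55/28
Sum: 1·(15/4) + (-5/4)·(-33/7) + (-59)·(55/28) = -425/4

-425/4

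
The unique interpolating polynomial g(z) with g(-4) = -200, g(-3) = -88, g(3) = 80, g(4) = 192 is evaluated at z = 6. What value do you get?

650

Using Newton's divided-difference form:
g[-4,-3] = (-88 - (-200)) / (-3 - (-4)) = 112
g[-3,3] = (80 - (-88)) / (3 - (-3)) = 28
g[3,4] = (192 - 80) / (4 - 3) = 112
g[-4,-3,3] = (28 - 112) / (3 - (-4)) = -12
g[-3,3,4] = (112 - 28) / (4 - (-3)) = 12
g[-4,-3,3,4] = (12 - (-12)) / (4 - (-4)) = 3
g(6) = -200 + 112·(10) + (-12)·(10)·(9) + 3·(10)·(9)·(3) = 650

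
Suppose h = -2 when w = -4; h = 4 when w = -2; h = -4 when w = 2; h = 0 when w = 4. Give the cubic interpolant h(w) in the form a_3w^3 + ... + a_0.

h(w) = (3/16)w^3 - (1/12)w^2 - (11/4)w + 1/3

Build the Lagrange basis polynomials:
L_0(w) = (w + 2)(w - 2)(w - 4) / [-96] = -(1/96)w^3 + (1/24)w^2 + (1/24)w - 1/6
L_1(w) = (w + 4)(w - 2)(w - 4) / [48] = (1/48)w^3 - (1/24)w^2 - (1/3)w + 2/3
L_2(w) = (w + 4)(w + 2)(w - 4) / [-48] = -(1/48)w^3 - (1/24)w^2 + (1/3)w + 2/3
L_3(w) = (w + 4)(w + 2)(w - 2) / [96] = (1/96)w^3 + (1/24)w^2 - (1/24)w - 1/6
h(w) = (-2)·L_0 + 4·L_1 + (-4)·L_2 + 0·L_3
  (-2)·L_0(w) = (1/48)w^3 - (1/12)w^2 - (1/12)w + 1/3
  4·L_1(w) = (1/12)w^3 - (1/6)w^2 - (4/3)w + 8/3
  (-4)·L_2(w) = (1/12)w^3 + (1/6)w^2 - (4/3)w - 8/3
  0·L_3(w) = 0
Adding term by term: (3/16)w^3 - (1/12)w^2 - (11/4)w + 1/3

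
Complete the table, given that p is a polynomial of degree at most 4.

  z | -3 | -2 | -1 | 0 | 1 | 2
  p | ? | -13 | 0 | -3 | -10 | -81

-126

The 5 known values determine p uniquely (degree ≤ 4).
Evaluate each Lagrange basis at z = -3:
L_0(-3) = (-2)·(-3)·(-4)·(-5)/[(-1)·(-2)·(-3)·(-4)] = 5
L_1(-3) = (-1)·(-3)·(-4)·(-5)/[(1)·(-1)·(-2)·(-3)] = -10
L_2(-3) = (-1)·(-2)·(-4)·(-5)/[(2)·(1)·(-1)·(-2)] = 10
L_3(-3) = (-1)·(-2)·(-3)·(-5)/[(3)·(2)·(1)·(-1)] = -5
L_4(-3) = (-1)·(-2)·(-3)·(-4)/[(4)·(3)·(2)·(1)] = 1
Sum: (-13)·(5) + 0 + (-3)·(10) + (-10)·(-5) + (-81)·(1) = -126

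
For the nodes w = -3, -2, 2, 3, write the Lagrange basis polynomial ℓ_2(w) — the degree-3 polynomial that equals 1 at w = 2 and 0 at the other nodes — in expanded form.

ℓ_2(w) = (w + 3)(w + 2)(w - 3) / [(5)·(4)·(-1)]
       = (w^3 + 2w^2 - 9w - 18) / (-20)

ℓ_2(w) = -(1/20)w^3 - (1/10)w^2 + (9/20)w + 9/10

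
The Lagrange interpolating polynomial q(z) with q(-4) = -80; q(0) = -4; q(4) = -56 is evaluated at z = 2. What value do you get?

-14

Evaluate each Lagrange basis at z = 2:
L_0(2) = (2)·(-2)/[(-4)·(-8)] = -1/8
L_1(2) = (6)·(-2)/[(4)·(-4)] = 3/4
L_2(2) = (6)·(2)/[(8)·(4)] = 3/8
Sum: (-80)·(-1/8) + (-4)·(3/4) + (-56)·(3/8) = -14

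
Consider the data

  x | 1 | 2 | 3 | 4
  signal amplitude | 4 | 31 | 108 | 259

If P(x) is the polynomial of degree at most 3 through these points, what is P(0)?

Evaluate each Lagrange basis at x = 0:
L_0(0) = (-2)·(-3)·(-4)/[(-1)·(-2)·(-3)] = 4
L_1(0) = (-1)·(-3)·(-4)/[(1)·(-1)·(-2)] = -6
L_2(0) = (-1)·(-2)·(-4)/[(2)·(1)·(-1)] = 4
L_3(0) = (-1)·(-2)·(-3)/[(3)·(2)·(1)] = -1
Sum: 4·(4) + 31·(-6) + 108·(4) + 259·(-1) = 3

3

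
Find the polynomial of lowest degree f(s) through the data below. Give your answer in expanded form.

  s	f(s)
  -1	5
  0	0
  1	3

Newton's divided differences:
f[-1,0] = (0 - 5) / (0 - (-1)) = -5
f[0,1] = (3 - 0) / (1 - 0) = 3
f[-1,0,1] = (3 - (-5)) / (1 - (-1)) = 4
f(s) = 5 + (-5)·(s + 1) + 4·(s + 1)s
Expanding: f(s) = 4s^2 - s

f(s) = 4s^2 - s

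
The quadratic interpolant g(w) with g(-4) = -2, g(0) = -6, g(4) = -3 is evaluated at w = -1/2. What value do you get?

-753/128

Evaluate each Lagrange basis at w = -1/2:
L_0(-1/2) = (-1/2)·(-9/2)/[(-4)·(-8)] = 9/128
L_1(-1/2) = (7/2)·(-9/2)/[(4)·(-4)] = 63/64
L_2(-1/2) = (7/2)·(-1/2)/[(8)·(4)] = -7/128
Sum: (-2)·(9/128) + (-6)·(63/64) + (-3)·(-7/128) = -753/128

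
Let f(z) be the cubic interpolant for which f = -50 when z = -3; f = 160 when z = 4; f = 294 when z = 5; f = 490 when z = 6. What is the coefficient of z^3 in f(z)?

Build the Lagrange basis polynomials:
L_0(z) = (z - 4)(z - 5)(z - 6) / [-504] = -(1/504)z^3 + (5/168)z^2 - (37/252)z + 5/21
L_1(z) = (z + 3)(z - 5)(z - 6) / [14] = (1/14)z^3 - (4/7)z^2 - (3/14)z + 45/7
L_2(z) = (z + 3)(z - 4)(z - 6) / [-8] = -(1/8)z^3 + (7/8)z^2 + (3/4)z - 9
L_3(z) = (z + 3)(z - 4)(z - 5) / [18] = (1/18)z^3 - (1/3)z^2 - (7/18)z + 10/3
f(z) = (-50)·L_0 + 160·L_1 + 294·L_2 + 490·L_3
Only the coefficient of z^3 is needed; take it from each L_i and combine:
(-50)·(-1/504) + 160·(1/14) + 294·(-1/8) + 490·(1/18) = 2

2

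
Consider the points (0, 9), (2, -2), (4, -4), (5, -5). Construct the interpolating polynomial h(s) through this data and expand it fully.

Newton's divided differences:
h[0,2] = (-2 - 9) / (2 - 0) = -11/2
h[2,4] = (-4 - (-2)) / (4 - 2) = -1
h[4,5] = (-5 - (-4)) / (5 - 4) = -1
h[0,2,4] = (-1 - (-11/2)) / (4 - 0) = 9/8
h[2,4,5] = (-1 - (-1)) / (5 - 2) = 0
h[0,2,4,5] = (0 - 9/8) / (5 - 0) = -9/40
h(s) = 9 + (-11/2)·s + (9/8)·s(s - 2) + (-9/40)·s(s - 2)(s - 4)
Expanding: h(s) = -(9/40)s^3 + (99/40)s^2 - (191/20)s + 9

h(s) = -(9/40)s^3 + (99/40)s^2 - (191/20)s + 9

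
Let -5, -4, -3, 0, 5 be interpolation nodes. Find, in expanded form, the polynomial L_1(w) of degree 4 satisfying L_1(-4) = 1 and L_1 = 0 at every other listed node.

L_1(w) = (w + 5)(w + 3)w(w - 5) / [(1)·(-1)·(-4)·(-9)]
       = (w^4 + 3w^3 - 25w^2 - 75w) / (-36)

L_1(w) = -(1/36)w^4 - (1/12)w^3 + (25/36)w^2 + (25/12)w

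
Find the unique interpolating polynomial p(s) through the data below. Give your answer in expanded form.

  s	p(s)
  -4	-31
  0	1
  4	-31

p(s) = -2s^2 + 1

Newton's divided differences:
p[-4,0] = (1 - (-31)) / (0 - (-4)) = 8
p[0,4] = (-31 - 1) / (4 - 0) = -8
p[-4,0,4] = (-8 - 8) / (4 - (-4)) = -2
p(s) = -31 + 8·(s + 4) + (-2)·(s + 4)s
Expanding: p(s) = -2s^2 + 1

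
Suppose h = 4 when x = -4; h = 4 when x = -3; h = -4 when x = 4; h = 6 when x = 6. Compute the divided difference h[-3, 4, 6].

43/63

h[-3,4] = (-4 - 4) / (4 - (-3)) = -8/7
h[4,6] = (6 - (-4)) / (6 - 4) = 5
h[-3,4,6] = (5 - (-8/7)) / (6 - (-3)) = 43/63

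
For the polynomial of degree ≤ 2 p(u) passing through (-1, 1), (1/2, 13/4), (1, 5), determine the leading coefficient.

1

L_0(u) = (u - 1/2)(u - 1) / [3] = (1/3)u^2 - (1/2)u + 1/6
L_1(u) = (u + 1)(u - 1) / [-3/4] = -(4/3)u^2 + 4/3
L_2(u) = (u + 1)(u - 1/2) / [1] = u^2 + (1/2)u - 1/2
p(u) = 1·L_0 + (13/4)·L_1 + 5·L_2
Only the coefficient of u^2 is needed; take it from each L_i and combine:
1·(1/3) + (13/4)·(-4/3) + 5·(1) = 1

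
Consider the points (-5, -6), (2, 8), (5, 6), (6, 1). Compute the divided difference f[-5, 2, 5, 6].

f[-5,2] = (8 - (-6)) / (2 - (-5)) = 2
f[2,5] = (6 - 8) / (5 - 2) = -2/3
f[5,6] = (1 - 6) / (6 - 5) = -5
f[-5,2,5] = (-2/3 - 2) / (5 - (-5)) = -4/15
f[2,5,6] = (-5 - (-2/3)) / (6 - 2) = -13/12
f[-5,2,5,6] = (-13/12 - (-4/15)) / (6 - (-5)) = -49/660

-49/660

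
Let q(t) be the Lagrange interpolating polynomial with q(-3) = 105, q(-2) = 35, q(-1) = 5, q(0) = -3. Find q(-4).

233

Evaluate each Lagrange basis at t = -4:
L_0(-4) = (-2)·(-3)·(-4)/[(-1)·(-2)·(-3)] = 4
L_1(-4) = (-1)·(-3)·(-4)/[(1)·(-1)·(-2)] = -6
L_2(-4) = (-1)·(-2)·(-4)/[(2)·(1)·(-1)] = 4
L_3(-4) = (-1)·(-2)·(-3)/[(3)·(2)·(1)] = -1
Sum: 105·(4) + 35·(-6) + 5·(4) + (-3)·(-1) = 233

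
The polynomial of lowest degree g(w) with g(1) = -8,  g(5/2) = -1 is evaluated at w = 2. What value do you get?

-10/3

Evaluate each Lagrange basis at w = 2:
L_0(2) = (-1/2)/[(-3/2)] = 1/3
L_1(2) = (1)/[(3/2)] = 2/3
Sum: (-8)·(1/3) + (-1)·(2/3) = -10/3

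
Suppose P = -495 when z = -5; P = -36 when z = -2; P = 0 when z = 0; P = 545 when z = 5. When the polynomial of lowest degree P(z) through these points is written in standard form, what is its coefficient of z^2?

Build the Lagrange basis polynomials:
L_0(z) = (z + 2)z(z - 5) / [-150] = -(1/150)z^3 + (1/50)z^2 + (1/15)z
L_1(z) = (z + 5)z(z - 5) / [42] = (1/42)z^3 - (25/42)z
L_2(z) = (z + 5)(z + 2)(z - 5) / [-50] = -(1/50)z^3 - (1/25)z^2 + (1/2)z + 1
L_3(z) = (z + 5)(z + 2)z / [350] = (1/350)z^3 + (1/50)z^2 + (1/35)z
P(z) = (-495)·L_0 + (-36)·L_1 + 0·L_2 + 545·L_3
Only the coefficient of z^2 is needed; take it from each L_i and combine:
(-495)·(1/50) + (-36)·(0) + 0·(-1/25) + 545·(1/50) = 1

1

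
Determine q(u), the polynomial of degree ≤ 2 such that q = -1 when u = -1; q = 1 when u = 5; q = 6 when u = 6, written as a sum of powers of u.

Build the Lagrange basis polynomials:
L_0(u) = (u - 5)(u - 6) / [42] = (1/42)u^2 - (11/42)u + 5/7
L_1(u) = (u + 1)(u - 6) / [-6] = -(1/6)u^2 + (5/6)u + 1
L_2(u) = (u + 1)(u - 5) / [7] = (1/7)u^2 - (4/7)u - 5/7
q(u) = (-1)·L_0 + 1·L_1 + 6·L_2
  (-1)·L_0(u) = -(1/42)u^2 + (11/42)u - 5/7
  1·L_1(u) = -(1/6)u^2 + (5/6)u + 1
  6·L_2(u) = (6/7)u^2 - (24/7)u - 30/7
Adding term by term: (2/3)u^2 - (7/3)u - 4

q(u) = (2/3)u^2 - (7/3)u - 4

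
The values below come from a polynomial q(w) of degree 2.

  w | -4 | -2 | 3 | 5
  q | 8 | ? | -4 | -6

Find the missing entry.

The 3 known values determine q uniquely (degree ≤ 2).
Evaluate each Lagrange basis at w = -2:
L_0(-2) = (-5)·(-7)/[(-7)·(-9)] = 5/9
L_1(-2) = (2)·(-7)/[(7)·(-2)] = 1
L_2(-2) = (2)·(-5)/[(9)·(2)] = -5/9
Sum: 8·(5/9) + (-4)·(1) + (-6)·(-5/9) = 34/9

34/9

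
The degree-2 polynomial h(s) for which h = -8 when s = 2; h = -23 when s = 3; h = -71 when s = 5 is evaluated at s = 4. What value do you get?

Evaluate each Lagrange basis at s = 4:
L_0(4) = (1)·(-1)/[(-1)·(-3)] = -1/3
L_1(4) = (2)·(-1)/[(1)·(-2)] = 1
L_2(4) = (2)·(1)/[(3)·(2)] = 1/3
Sum: (-8)·(-1/3) + (-23)·(1) + (-71)·(1/3) = -44

-44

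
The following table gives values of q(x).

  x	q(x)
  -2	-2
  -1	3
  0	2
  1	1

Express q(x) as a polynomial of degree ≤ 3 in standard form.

q(x) = x^3 - 2x + 2

L_0(x) = (x + 1)x(x - 1) / [-6] = -(1/6)x^3 + (1/6)x
L_1(x) = (x + 2)x(x - 1) / [2] = (1/2)x^3 + (1/2)x^2 - x
L_2(x) = (x + 2)(x + 1)(x - 1) / [-2] = -(1/2)x^3 - x^2 + (1/2)x + 1
L_3(x) = (x + 2)(x + 1)x / [6] = (1/6)x^3 + (1/2)x^2 + (1/3)x
q(x) = (-2)·L_0 + 3·L_1 + 2·L_2 + 1·L_3
  (-2)·L_0(x) = (1/3)x^3 - (1/3)x
  3·L_1(x) = (3/2)x^3 + (3/2)x^2 - 3x
  2·L_2(x) = -x^3 - 2x^2 + x + 2
  1·L_3(x) = (1/6)x^3 + (1/2)x^2 + (1/3)x
Adding term by term: x^3 - 2x + 2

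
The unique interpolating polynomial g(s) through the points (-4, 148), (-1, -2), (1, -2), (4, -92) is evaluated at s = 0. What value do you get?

L_0(0) = (1)·(-1)·(-4)/[(-3)·(-5)·(-8)] = -1/30
L_1(0) = (4)·(-1)·(-4)/[(3)·(-2)·(-5)] = 8/15
L_2(0) = (4)·(1)·(-4)/[(5)·(2)·(-3)] = 8/15
L_3(0) = (4)·(1)·(-1)/[(8)·(5)·(3)] = -1/30
Sum: 148·(-1/30) + (-2)·(8/15) + (-2)·(8/15) + (-92)·(-1/30) = -4

-4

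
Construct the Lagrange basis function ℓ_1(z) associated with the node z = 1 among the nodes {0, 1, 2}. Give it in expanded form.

ℓ_1(z) = z(z - 2) / [(1)·(-1)]
       = (z^2 - 2z) / (-1)

ℓ_1(z) = -z^2 + 2z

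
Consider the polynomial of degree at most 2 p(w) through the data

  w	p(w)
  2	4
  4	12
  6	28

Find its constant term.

Build the Lagrange basis polynomials:
L_0(w) = (w - 4)(w - 6) / [8] = (1/8)w^2 - (5/4)w + 3
L_1(w) = (w - 2)(w - 6) / [-4] = -(1/4)w^2 + 2w - 3
L_2(w) = (w - 2)(w - 4) / [8] = (1/8)w^2 - (3/4)w + 1
p(w) = 4·L_0 + 12·L_1 + 28·L_2
Only the constant term is needed; take it from each L_i and combine:
4·(3) + 12·(-3) + 28·(1) = 4

4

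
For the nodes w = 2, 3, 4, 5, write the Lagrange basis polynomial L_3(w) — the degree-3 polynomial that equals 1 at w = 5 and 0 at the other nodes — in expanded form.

L_3(w) = (w - 2)(w - 3)(w - 4) / [(3)·(2)·(1)]
       = (w^3 - 9w^2 + 26w - 24) / (6)

L_3(w) = (1/6)w^3 - (3/2)w^2 + (13/3)w - 4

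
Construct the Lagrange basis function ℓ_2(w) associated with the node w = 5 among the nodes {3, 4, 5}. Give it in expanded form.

ℓ_2(w) = (w - 3)(w - 4) / [(2)·(1)]
       = (w^2 - 7w + 12) / (2)

ℓ_2(w) = (1/2)w^2 - (7/2)w + 6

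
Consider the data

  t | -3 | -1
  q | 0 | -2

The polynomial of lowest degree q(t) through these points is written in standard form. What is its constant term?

-3

Build the Lagrange basis polynomials:
L_0(t) = (t + 1) / [-2] = -(1/2)t - 1/2
L_1(t) = (t + 3) / [2] = (1/2)t + 3/2
q(t) = 0·L_0 + (-2)·L_1
Only the constant term is needed; take it from each L_i and combine:
0·(-1/2) + (-2)·(3/2) = -3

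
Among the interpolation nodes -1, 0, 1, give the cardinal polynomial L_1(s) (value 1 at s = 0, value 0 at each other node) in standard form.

L_1(s) = -s^2 + 1

L_1(s) = (s + 1)(s - 1) / [(1)·(-1)]
       = (s^2 - 1) / (-1)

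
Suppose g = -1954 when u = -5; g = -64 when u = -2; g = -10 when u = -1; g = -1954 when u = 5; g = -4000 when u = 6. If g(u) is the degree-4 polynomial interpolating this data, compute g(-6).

Using Newton's divided-difference form:
g[-5,-2] = (-64 - (-1954)) / (-2 - (-5)) = 630
g[-2,-1] = (-10 - (-64)) / (-1 - (-2)) = 54
g[-1,5] = (-1954 - (-10)) / (5 - (-1)) = -324
g[5,6] = (-4000 - (-1954)) / (6 - 5) = -2046
g[-5,-2,-1] = (54 - 630) / (-1 - (-5)) = -144
g[-2,-1,5] = (-324 - 54) / (5 - (-2)) = -54
g[-1,5,6] = (-2046 - (-324)) / (6 - (-1)) = -246
g[-5,-2,-1,5] = (-54 - (-144)) / (5 - (-5)) = 9
g[-2,-1,5,6] = (-246 - (-54)) / (6 - (-2)) = -24
g[-5,-2,-1,5,6] = (-24 - 9) / (6 - (-5)) = -3
g(-6) = -1954 + 630·(-1) + (-144)·(-1)·(-4) + 9·(-1)·(-4)·(-5) + (-3)·(-1)·(-4)·(-5)·(-11) = -4000

-4000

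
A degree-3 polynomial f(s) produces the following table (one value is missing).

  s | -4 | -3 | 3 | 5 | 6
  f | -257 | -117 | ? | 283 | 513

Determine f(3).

51

The 4 known values determine f uniquely (degree ≤ 3).
Evaluate each Lagrange basis at s = 3:
L_0(3) = (6)·(-2)·(-3)/[(-1)·(-9)·(-10)] = -2/5
L_1(3) = (7)·(-2)·(-3)/[(1)·(-8)·(-9)] = 7/12
L_2(3) = (7)·(6)·(-3)/[(9)·(8)·(-1)] = 7/4
L_3(3) = (7)·(6)·(-2)/[(10)·(9)·(1)] = -14/15
Sum: (-257)·(-2/5) + (-117)·(7/12) + 283·(7/4) + 513·(-14/15) = 51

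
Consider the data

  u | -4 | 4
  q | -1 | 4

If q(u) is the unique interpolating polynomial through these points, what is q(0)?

L_0(0) = (-4)/[(-8)] = 1/2
L_1(0) = (4)/[(8)] = 1/2
Sum: (-1)·(1/2) + 4·(1/2) = 3/2

3/2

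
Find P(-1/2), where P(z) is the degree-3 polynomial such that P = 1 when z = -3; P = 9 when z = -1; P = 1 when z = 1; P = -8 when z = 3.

1013/128

Evaluate each Lagrange basis at z = -1/2:
L_0(-1/2) = (1/2)·(-3/2)·(-7/2)/[(-2)·(-4)·(-6)] = -7/128
L_1(-1/2) = (5/2)·(-3/2)·(-7/2)/[(2)·(-2)·(-4)] = 105/128
L_2(-1/2) = (5/2)·(1/2)·(-7/2)/[(4)·(2)·(-2)] = 35/128
L_3(-1/2) = (5/2)·(1/2)·(-3/2)/[(6)·(4)·(2)] = -5/128
Sum: 1·(-7/128) + 9·(105/128) + 1·(35/128) + (-8)·(-5/128) = 1013/128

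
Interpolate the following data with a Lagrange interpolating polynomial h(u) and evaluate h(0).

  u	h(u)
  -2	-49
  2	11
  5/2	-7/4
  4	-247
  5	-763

Evaluate each Lagrange basis at u = 0:
L_0(0) = (-2)·(-5/2)·(-4)·(-5)/[(-4)·(-9/2)·(-6)·(-7)] = 25/189
L_1(0) = (2)·(-5/2)·(-4)·(-5)/[(4)·(-1/2)·(-2)·(-3)] = 25/3
L_2(0) = (2)·(-2)·(-4)·(-5)/[(9/2)·(1/2)·(-3/2)·(-5/2)] = -256/27
L_3(0) = (2)·(-2)·(-5/2)·(-5)/[(6)·(2)·(3/2)·(-1)] = 25/9
L_4(0) = (2)·(-2)·(-5/2)·(-4)/[(7)·(3)·(5/2)·(1)] = -16/21
Sum: (-49)·(25/189) + 11·(25/3) + (-7/4)·(-256/27) + (-247)·(25/9) + (-763)·(-16/21) = -3

-3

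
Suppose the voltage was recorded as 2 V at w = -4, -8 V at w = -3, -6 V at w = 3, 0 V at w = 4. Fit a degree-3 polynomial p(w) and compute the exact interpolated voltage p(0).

-121/7

L_0(0) = (3)·(-3)·(-4)/[(-1)·(-7)·(-8)] = -9/14
L_1(0) = (4)·(-3)·(-4)/[(1)·(-6)·(-7)] = 8/7
L_2(0) = (4)·(3)·(-4)/[(7)·(6)·(-1)] = 8/7
L_3(0) = (4)·(3)·(-3)/[(8)·(7)·(1)] = -9/14
Sum: 2·(-9/14) + (-8)·(8/7) + (-6)·(8/7) + 0 = -121/7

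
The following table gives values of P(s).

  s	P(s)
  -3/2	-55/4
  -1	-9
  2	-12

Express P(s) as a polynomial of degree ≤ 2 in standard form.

P(s) = -3s^2 + 2s - 4

Build the Lagrange basis polynomials:
L_0(s) = (s + 1)(s - 2) / [7/4] = (4/7)s^2 - (4/7)s - 8/7
L_1(s) = (s + 3/2)(s - 2) / [-3/2] = -(2/3)s^2 + (1/3)s + 2
L_2(s) = (s + 3/2)(s + 1) / [21/2] = (2/21)s^2 + (5/21)s + 1/7
P(s) = (-55/4)·L_0 + (-9)·L_1 + (-12)·L_2
  (-55/4)·L_0(s) = -(55/7)s^2 + (55/7)s + 110/7
  (-9)·L_1(s) = 6s^2 - 3s - 18
  (-12)·L_2(s) = -(8/7)s^2 - (20/7)s - 12/7
Adding term by term: -3s^2 + 2s - 4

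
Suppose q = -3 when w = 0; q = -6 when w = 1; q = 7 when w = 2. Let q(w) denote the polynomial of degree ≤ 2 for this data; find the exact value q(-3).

102

Using Newton's divided-difference form:
q[0,1] = (-6 - (-3)) / (1 - 0) = -3
q[1,2] = (7 - (-6)) / (2 - 1) = 13
q[0,1,2] = (13 - (-3)) / (2 - 0) = 8
q(-3) = -3 + (-3)·(-3) + 8·(-3)·(-4) = 102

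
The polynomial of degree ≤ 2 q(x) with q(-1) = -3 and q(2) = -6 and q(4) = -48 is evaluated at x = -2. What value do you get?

-18

Evaluate each Lagrange basis at x = -2:
L_0(-2) = (-4)·(-6)/[(-3)·(-5)] = 8/5
L_1(-2) = (-1)·(-6)/[(3)·(-2)] = -1
L_2(-2) = (-1)·(-4)/[(5)·(2)] = 2/5
Sum: (-3)·(8/5) + (-6)·(-1) + (-48)·(2/5) = -18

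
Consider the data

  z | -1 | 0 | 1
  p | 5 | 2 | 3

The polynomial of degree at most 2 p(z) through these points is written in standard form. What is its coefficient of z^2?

Build the Lagrange basis polynomials:
L_0(z) = z(z - 1) / [2] = (1/2)z^2 - (1/2)z
L_1(z) = (z + 1)(z - 1) / [-1] = -z^2 + 1
L_2(z) = (z + 1)z / [2] = (1/2)z^2 + (1/2)z
p(z) = 5·L_0 + 2·L_1 + 3·L_2
Only the coefficient of z^2 is needed; take it from each L_i and combine:
5·(1/2) + 2·(-1) + 3·(1/2) = 2

2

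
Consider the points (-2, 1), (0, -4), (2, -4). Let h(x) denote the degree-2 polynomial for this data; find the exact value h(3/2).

Evaluate each Lagrange basis at x = 3/2:
L_0(3/2) = (3/2)·(-1/2)/[(-2)·(-4)] = -3/32
L_1(3/2) = (7/2)·(-1/2)/[(2)·(-2)] = 7/16
L_2(3/2) = (7/2)·(3/2)/[(4)·(2)] = 21/32
Sum: 1·(-3/32) + (-4)·(7/16) + (-4)·(21/32) = -143/32

-143/32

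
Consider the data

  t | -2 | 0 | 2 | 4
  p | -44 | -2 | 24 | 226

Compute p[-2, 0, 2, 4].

p[-2,0] = (-2 - (-44)) / (0 - (-2)) = 21
p[0,2] = (24 - (-2)) / (2 - 0) = 13
p[2,4] = (226 - 24) / (4 - 2) = 101
p[-2,0,2] = (13 - 21) / (2 - (-2)) = -2
p[0,2,4] = (101 - 13) / (4 - 0) = 22
p[-2,0,2,4] = (22 - (-2)) / (4 - (-2)) = 4

4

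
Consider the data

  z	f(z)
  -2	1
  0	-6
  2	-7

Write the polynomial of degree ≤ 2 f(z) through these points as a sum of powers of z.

f(z) = (3/4)z^2 - 2z - 6

Newton's divided differences:
f[-2,0] = (-6 - 1) / (0 - (-2)) = -7/2
f[0,2] = (-7 - (-6)) / (2 - 0) = -1/2
f[-2,0,2] = (-1/2 - (-7/2)) / (2 - (-2)) = 3/4
f(z) = 1 + (-7/2)·(z + 2) + (3/4)·(z + 2)z
Expanding: f(z) = (3/4)z^2 - 2z - 6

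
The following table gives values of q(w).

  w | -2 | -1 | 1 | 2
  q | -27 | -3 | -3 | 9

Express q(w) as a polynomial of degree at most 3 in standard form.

q(w) = 3w^3 - 2w^2 - 3w - 1

Build the Lagrange basis polynomials:
L_0(w) = (w + 1)(w - 1)(w - 2) / [-12] = -(1/12)w^3 + (1/6)w^2 + (1/12)w - 1/6
L_1(w) = (w + 2)(w - 1)(w - 2) / [6] = (1/6)w^3 - (1/6)w^2 - (2/3)w + 2/3
L_2(w) = (w + 2)(w + 1)(w - 2) / [-6] = -(1/6)w^3 - (1/6)w^2 + (2/3)w + 2/3
L_3(w) = (w + 2)(w + 1)(w - 1) / [12] = (1/12)w^3 + (1/6)w^2 - (1/12)w - 1/6
q(w) = (-27)·L_0 + (-3)·L_1 + (-3)·L_2 + 9·L_3
  (-27)·L_0(w) = (9/4)w^3 - (9/2)w^2 - (9/4)w + 9/2
  (-3)·L_1(w) = -(1/2)w^3 + (1/2)w^2 + 2w - 2
  (-3)·L_2(w) = (1/2)w^3 + (1/2)w^2 - 2w - 2
  9·L_3(w) = (3/4)w^3 + (3/2)w^2 - (3/4)w - 3/2
Adding term by term: 3w^3 - 2w^2 - 3w - 1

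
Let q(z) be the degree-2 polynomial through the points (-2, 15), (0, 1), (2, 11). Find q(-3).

31

Evaluate each Lagrange basis at z = -3:
L_0(-3) = (-3)·(-5)/[(-2)·(-4)] = 15/8
L_1(-3) = (-1)·(-5)/[(2)·(-2)] = -5/4
L_2(-3) = (-1)·(-3)/[(4)·(2)] = 3/8
Sum: 15·(15/8) + 1·(-5/4) + 11·(3/8) = 31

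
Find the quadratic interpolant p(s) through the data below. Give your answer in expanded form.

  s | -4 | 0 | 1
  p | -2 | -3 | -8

p(s) = -(19/20)s^2 - (81/20)s - 3

Newton's divided differences:
p[-4,0] = (-3 - (-2)) / (0 - (-4)) = -1/4
p[0,1] = (-8 - (-3)) / (1 - 0) = -5
p[-4,0,1] = (-5 - (-1/4)) / (1 - (-4)) = -19/20
p(s) = -2 + (-1/4)·(s + 4) + (-19/20)·(s + 4)s
Expanding: p(s) = -(19/20)s^2 - (81/20)s - 3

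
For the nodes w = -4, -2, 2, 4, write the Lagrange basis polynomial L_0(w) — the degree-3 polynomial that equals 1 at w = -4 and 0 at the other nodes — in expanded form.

L_0(w) = (w + 2)(w - 2)(w - 4) / [(-2)·(-6)·(-8)]
       = (w^3 - 4w^2 - 4w + 16) / (-96)

L_0(w) = -(1/96)w^3 + (1/24)w^2 + (1/24)w - 1/6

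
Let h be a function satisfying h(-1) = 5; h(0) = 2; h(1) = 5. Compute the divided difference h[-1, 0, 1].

3

h[-1,0] = (2 - 5) / (0 - (-1)) = -3
h[0,1] = (5 - 2) / (1 - 0) = 3
h[-1,0,1] = (3 - (-3)) / (1 - (-1)) = 3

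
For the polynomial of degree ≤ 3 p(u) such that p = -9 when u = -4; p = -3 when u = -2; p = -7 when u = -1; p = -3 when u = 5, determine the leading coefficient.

1/3

The leading coefficient equals the top divided difference p[-4,-2,-1,5].
p[-4,-2] = (-3 - (-9)) / (-2 - (-4)) = 3
p[-2,-1] = (-7 - (-3)) / (-1 - (-2)) = -4
p[-1,5] = (-3 - (-7)) / (5 - (-1)) = 2/3
p[-4,-2,-1] = (-4 - 3) / (-1 - (-4)) = -7/3
p[-2,-1,5] = (2/3 - (-4)) / (5 - (-2)) = 2/3
p[-4,-2,-1,5] = (2/3 - (-7/3)) / (5 - (-4)) = 1/3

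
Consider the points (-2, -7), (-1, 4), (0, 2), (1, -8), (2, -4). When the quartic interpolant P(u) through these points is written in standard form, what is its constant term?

L_0(u) = (u + 1)u(u - 1)(u - 2) / [24] = (1/24)u^4 - (1/12)u^3 - (1/24)u^2 + (1/12)u
L_1(u) = (u + 2)u(u - 1)(u - 2) / [-6] = -(1/6)u^4 + (1/6)u^3 + (2/3)u^2 - (2/3)u
L_2(u) = (u + 2)(u + 1)(u - 1)(u - 2) / [4] = (1/4)u^4 - (5/4)u^2 + 1
L_3(u) = (u + 2)(u + 1)u(u - 2) / [-6] = -(1/6)u^4 - (1/6)u^3 + (2/3)u^2 + (2/3)u
L_4(u) = (u + 2)(u + 1)u(u - 1) / [24] = (1/24)u^4 + (1/12)u^3 - (1/24)u^2 - (1/12)u
P(u) = (-7)·L_0 + 4·L_1 + 2·L_2 + (-8)·L_3 + (-4)·L_4
Only the constant term is needed; take it from each L_i and combine:
(-7)·(0) + 4·(0) + 2·(1) + (-8)·(0) + (-4)·(0) = 2

2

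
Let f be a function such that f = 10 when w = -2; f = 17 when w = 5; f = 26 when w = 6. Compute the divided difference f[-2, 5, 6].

1

f[-2,5] = (17 - 10) / (5 - (-2)) = 1
f[5,6] = (26 - 17) / (6 - 5) = 9
f[-2,5,6] = (9 - 1) / (6 - (-2)) = 1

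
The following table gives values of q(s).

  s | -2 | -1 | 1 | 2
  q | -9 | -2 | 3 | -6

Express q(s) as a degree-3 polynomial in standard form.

Newton's divided differences:
q[-2,-1] = (-2 - (-9)) / (-1 - (-2)) = 7
q[-1,1] = (3 - (-2)) / (1 - (-1)) = 5/2
q[1,2] = (-6 - 3) / (2 - 1) = -9
q[-2,-1,1] = (5/2 - 7) / (1 - (-2)) = -3/2
q[-1,1,2] = (-9 - 5/2) / (2 - (-1)) = -23/6
q[-2,-1,1,2] = (-23/6 - (-3/2)) / (2 - (-2)) = -7/12
q(s) = -9 + 7·(s + 2) + (-3/2)·(s + 2)(s + 1) + (-7/12)·(s + 2)(s + 1)(s - 1)
Expanding: q(s) = -(7/12)s^3 - (8/3)s^2 + (37/12)s + 19/6

q(s) = -(7/12)s^3 - (8/3)s^2 + (37/12)s + 19/6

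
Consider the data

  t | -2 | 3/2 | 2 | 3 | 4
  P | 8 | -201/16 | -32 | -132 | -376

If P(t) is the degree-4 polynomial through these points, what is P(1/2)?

-17/16

Using Newton's divided-difference form:
P[-2,3/2] = (-201/16 - 8) / (3/2 - (-2)) = -47/8
P[3/2,2] = (-32 - (-201/16)) / (2 - 3/2) = -311/8
P[2,3] = (-132 - (-32)) / (3 - 2) = -100
P[3,4] = (-376 - (-132)) / (4 - 3) = -244
P[-2,3/2,2] = (-311/8 - (-47/8)) / (2 - (-2)) = -33/4
P[3/2,2,3] = (-100 - (-311/8)) / (3 - 3/2) = -163/4
P[2,3,4] = (-244 - (-100)) / (4 - 2) = -72
P[-2,3/2,2,3] = (-163/4 - (-33/4)) / (3 - (-2)) = -13/2
P[3/2,2,3,4] = (-72 - (-163/4)) / (4 - 3/2) = -25/2
P[-2,3/2,2,3,4] = (-25/2 - (-13/2)) / (4 - (-2)) = -1
P(1/2) = 8 + (-47/8)·(5/2) + (-33/4)·(5/2)·(-1) + (-13/2)·(5/2)·(-1)·(-3/2) + (-1)·(5/2)·(-1)·(-3/2)·(-5/2) = -17/16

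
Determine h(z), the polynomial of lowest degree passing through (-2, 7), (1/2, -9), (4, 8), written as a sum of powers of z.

h(z) = (197/105)z^2 - (251/70)z - 806/105

Newton's divided differences:
h[-2,1/2] = (-9 - 7) / (1/2 - (-2)) = -32/5
h[1/2,4] = (8 - (-9)) / (4 - 1/2) = 34/7
h[-2,1/2,4] = (34/7 - (-32/5)) / (4 - (-2)) = 197/105
h(z) = 7 + (-32/5)·(z + 2) + (197/105)·(z + 2)(z - 1/2)
Expanding: h(z) = (197/105)z^2 - (251/70)z - 806/105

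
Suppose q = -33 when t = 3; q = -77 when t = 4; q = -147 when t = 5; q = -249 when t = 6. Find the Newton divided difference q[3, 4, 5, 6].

q[3,4] = (-77 - (-33)) / (4 - 3) = -44
q[4,5] = (-147 - (-77)) / (5 - 4) = -70
q[5,6] = (-249 - (-147)) / (6 - 5) = -102
q[3,4,5] = (-70 - (-44)) / (5 - 3) = -13
q[4,5,6] = (-102 - (-70)) / (6 - 4) = -16
q[3,4,5,6] = (-16 - (-13)) / (6 - 3) = -1

-1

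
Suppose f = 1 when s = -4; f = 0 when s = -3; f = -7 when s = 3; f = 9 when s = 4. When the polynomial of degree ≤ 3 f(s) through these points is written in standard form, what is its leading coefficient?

13/42

Build the Lagrange basis polynomials:
L_0(s) = (s + 3)(s - 3)(s - 4) / [-56] = -(1/56)s^3 + (1/14)s^2 + (9/56)s - 9/14
L_1(s) = (s + 4)(s - 3)(s - 4) / [42] = (1/42)s^3 - (1/14)s^2 - (8/21)s + 8/7
L_2(s) = (s + 4)(s + 3)(s - 4) / [-42] = -(1/42)s^3 - (1/14)s^2 + (8/21)s + 8/7
L_3(s) = (s + 4)(s + 3)(s - 3) / [56] = (1/56)s^3 + (1/14)s^2 - (9/56)s - 9/14
f(s) = 1·L_0 + 0·L_1 + (-7)·L_2 + 9·L_3
Only the coefficient of s^3 is needed; take it from each L_i and combine:
1·(-1/56) + 0·(1/42) + (-7)·(-1/42) + 9·(1/56) = 13/42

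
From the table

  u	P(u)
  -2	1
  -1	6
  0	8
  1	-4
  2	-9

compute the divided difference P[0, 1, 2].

P[0,1] = (-4 - 8) / (1 - 0) = -12
P[1,2] = (-9 - (-4)) / (2 - 1) = -5
P[0,1,2] = (-5 - (-12)) / (2 - 0) = 7/2

7/2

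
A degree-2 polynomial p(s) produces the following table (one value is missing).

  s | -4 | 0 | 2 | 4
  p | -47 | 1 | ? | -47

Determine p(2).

-11

The 3 known values determine p uniquely (degree ≤ 2).
L_0(2) = (2)·(-2)/[(-4)·(-8)] = -1/8
L_1(2) = (6)·(-2)/[(4)·(-4)] = 3/4
L_2(2) = (6)·(2)/[(8)·(4)] = 3/8
Sum: (-47)·(-1/8) + 1·(3/4) + (-47)·(3/8) = -11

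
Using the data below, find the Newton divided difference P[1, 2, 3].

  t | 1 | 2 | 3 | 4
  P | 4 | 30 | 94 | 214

19

P[1,2] = (30 - 4) / (2 - 1) = 26
P[2,3] = (94 - 30) / (3 - 2) = 64
P[1,2,3] = (64 - 26) / (3 - 1) = 19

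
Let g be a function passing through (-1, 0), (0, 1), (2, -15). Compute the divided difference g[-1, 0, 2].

g[-1,0] = (1 - 0) / (0 - (-1)) = 1
g[0,2] = (-15 - 1) / (2 - 0) = -8
g[-1,0,2] = (-8 - 1) / (2 - (-1)) = -3

-3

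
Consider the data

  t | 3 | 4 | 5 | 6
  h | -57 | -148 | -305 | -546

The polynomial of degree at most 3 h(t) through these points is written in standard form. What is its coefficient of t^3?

L_0(t) = (t - 4)(t - 5)(t - 6) / [-6] = -(1/6)t^3 + (5/2)t^2 - (37/3)t + 20
L_1(t) = (t - 3)(t - 5)(t - 6) / [2] = (1/2)t^3 - 7t^2 + (63/2)t - 45
L_2(t) = (t - 3)(t - 4)(t - 6) / [-2] = -(1/2)t^3 + (13/2)t^2 - 27t + 36
L_3(t) = (t - 3)(t - 4)(t - 5) / [6] = (1/6)t^3 - 2t^2 + (47/6)t - 10
h(t) = (-57)·L_0 + (-148)·L_1 + (-305)·L_2 + (-546)·L_3
Only the coefficient of t^3 is needed; take it from each L_i and combine:
(-57)·(-1/6) + (-148)·(1/2) + (-305)·(-1/2) + (-546)·(1/6) = -3

-3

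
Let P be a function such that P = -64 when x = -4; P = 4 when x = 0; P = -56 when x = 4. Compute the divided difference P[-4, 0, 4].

P[-4,0] = (4 - (-64)) / (0 - (-4)) = 17
P[0,4] = (-56 - 4) / (4 - 0) = -15
P[-4,0,4] = (-15 - 17) / (4 - (-4)) = -4

-4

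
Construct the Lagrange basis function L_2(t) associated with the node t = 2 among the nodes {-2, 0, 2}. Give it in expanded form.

L_2(t) = (t + 2)t / [(4)·(2)]
       = (t^2 + 2t) / (8)

L_2(t) = (1/8)t^2 + (1/4)t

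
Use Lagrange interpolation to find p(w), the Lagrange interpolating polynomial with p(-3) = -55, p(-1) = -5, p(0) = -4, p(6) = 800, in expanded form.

Build the Lagrange basis polynomials:
L_0(w) = (w + 1)w(w - 6) / [-54] = -(1/54)w^3 + (5/54)w^2 + (1/9)w
L_1(w) = (w + 3)w(w - 6) / [14] = (1/14)w^3 - (3/14)w^2 - (9/7)w
L_2(w) = (w + 3)(w + 1)(w - 6) / [-18] = -(1/18)w^3 + (1/9)w^2 + (7/6)w + 1
L_3(w) = (w + 3)(w + 1)w / [378] = (1/378)w^3 + (2/189)w^2 + (1/126)w
p(w) = (-55)·L_0 + (-5)·L_1 + (-4)·L_2 + 800·L_3
  (-55)·L_0(w) = (55/54)w^3 - (275/54)w^2 - (55/9)w
  (-5)·L_1(w) = -(5/14)w^3 + (15/14)w^2 + (45/7)w
  (-4)·L_2(w) = (2/9)w^3 - (4/9)w^2 - (14/3)w - 4
  800·L_3(w) = (400/189)w^3 + (1600/189)w^2 + (400/63)w
Adding term by term: 3w^3 + 4w^2 + 2w - 4

p(w) = 3w^3 + 4w^2 + 2w - 4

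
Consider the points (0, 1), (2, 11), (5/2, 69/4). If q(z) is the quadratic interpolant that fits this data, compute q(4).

Using Newton's divided-difference form:
q[0,2] = (11 - 1) / (2 - 0) = 5
q[2,5/2] = (69/4 - 11) / (5/2 - 2) = 25/2
q[0,2,5/2] = (25/2 - 5) / (5/2 - 0) = 3
q(4) = 1 + 5·(4) + 3·(4)·(2) = 45

45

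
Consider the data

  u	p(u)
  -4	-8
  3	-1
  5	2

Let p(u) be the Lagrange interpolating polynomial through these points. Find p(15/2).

Evaluate each Lagrange basis at u = 15/2:
L_0(15/2) = (9/2)·(5/2)/[(-7)·(-9)] = 5/28
L_1(15/2) = (23/2)·(5/2)/[(7)·(-2)] = -115/56
L_2(15/2) = (23/2)·(9/2)/[(9)·(2)] = 23/8
Sum: (-8)·(5/28) + (-1)·(-115/56) + 2·(23/8) = 51/8

51/8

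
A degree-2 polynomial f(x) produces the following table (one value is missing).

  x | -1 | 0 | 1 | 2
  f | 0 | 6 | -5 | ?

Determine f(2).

-33

The 3 known values determine f uniquely (degree ≤ 2).
Evaluate each Lagrange basis at x = 2:
L_0(2) = (2)·(1)/[(-1)·(-2)] = 1
L_1(2) = (3)·(1)/[(1)·(-1)] = -3
L_2(2) = (3)·(2)/[(2)·(1)] = 3
Sum: 0 + 6·(-3) + (-5)·(3) = -33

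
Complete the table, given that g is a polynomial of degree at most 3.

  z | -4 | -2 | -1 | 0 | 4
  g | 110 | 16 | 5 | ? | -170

2

The 4 known values determine g uniquely (degree ≤ 3).
Evaluate each Lagrange basis at z = 0:
L_0(0) = (2)·(1)·(-4)/[(-2)·(-3)·(-8)] = 1/6
L_1(0) = (4)·(1)·(-4)/[(2)·(-1)·(-6)] = -4/3
L_2(0) = (4)·(2)·(-4)/[(3)·(1)·(-5)] = 32/15
L_3(0) = (4)·(2)·(1)/[(8)·(6)·(5)] = 1/30
Sum: 110·(1/6) + 16·(-4/3) + 5·(32/15) + (-170)·(1/30) = 2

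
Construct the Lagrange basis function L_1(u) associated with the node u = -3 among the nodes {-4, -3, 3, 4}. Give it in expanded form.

L_1(u) = (u + 4)(u - 3)(u - 4) / [(1)·(-6)·(-7)]
       = (u^3 - 3u^2 - 16u + 48) / (42)

L_1(u) = (1/42)u^3 - (1/14)u^2 - (8/21)u + 8/7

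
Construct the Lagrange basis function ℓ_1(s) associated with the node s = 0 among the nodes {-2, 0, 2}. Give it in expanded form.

ℓ_1(s) = (s + 2)(s - 2) / [(2)·(-2)]
       = (s^2 - 4) / (-4)

ℓ_1(s) = -(1/4)s^2 + 1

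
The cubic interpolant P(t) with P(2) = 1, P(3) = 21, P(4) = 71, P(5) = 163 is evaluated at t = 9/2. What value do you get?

Evaluate each Lagrange basis at t = 9/2:
L_0(9/2) = (3/2)·(1/2)·(-1/2)/[(-1)·(-2)·(-3)] = 1/16
L_1(9/2) = (5/2)·(1/2)·(-1/2)/[(1)·(-1)·(-2)] = -5/16
L_2(9/2) = (5/2)·(3/2)·(-1/2)/[(2)·(1)·(-1)] = 15/16
L_3(9/2) = (5/2)·(3/2)·(1/2)/[(3)·(2)·(1)] = 5/16
Sum: 1·(1/16) + 21·(-5/16) + 71·(15/16) + 163·(5/16) = 111

111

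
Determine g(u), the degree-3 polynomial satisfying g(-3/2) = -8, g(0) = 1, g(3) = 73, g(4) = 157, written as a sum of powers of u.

g(u) = 2u^3 + u^2 + 3u + 1

Build the Lagrange basis polynomials:
L_0(u) = u(u - 3)(u - 4) / [-297/8] = -(8/297)u^3 + (56/297)u^2 - (32/99)u
L_1(u) = (u + 3/2)(u - 3)(u - 4) / [18] = (1/18)u^3 - (11/36)u^2 + (1/12)u + 1
L_2(u) = (u + 3/2)u(u - 4) / [-27/2] = -(2/27)u^3 + (5/27)u^2 + (4/9)u
L_3(u) = (u + 3/2)u(u - 3) / [22] = (1/22)u^3 - (3/44)u^2 - (9/44)u
g(u) = (-8)·L_0 + 1·L_1 + 73·L_2 + 157·L_3
  (-8)·L_0(u) = (64/297)u^3 - (448/297)u^2 + (256/99)u
  1·L_1(u) = (1/18)u^3 - (11/36)u^2 + (1/12)u + 1
  73·L_2(u) = -(146/27)u^3 + (365/27)u^2 + (292/9)u
  157·L_3(u) = (157/22)u^3 - (471/44)u^2 - (1413/44)u
Adding term by term: 2u^3 + u^2 + 3u + 1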